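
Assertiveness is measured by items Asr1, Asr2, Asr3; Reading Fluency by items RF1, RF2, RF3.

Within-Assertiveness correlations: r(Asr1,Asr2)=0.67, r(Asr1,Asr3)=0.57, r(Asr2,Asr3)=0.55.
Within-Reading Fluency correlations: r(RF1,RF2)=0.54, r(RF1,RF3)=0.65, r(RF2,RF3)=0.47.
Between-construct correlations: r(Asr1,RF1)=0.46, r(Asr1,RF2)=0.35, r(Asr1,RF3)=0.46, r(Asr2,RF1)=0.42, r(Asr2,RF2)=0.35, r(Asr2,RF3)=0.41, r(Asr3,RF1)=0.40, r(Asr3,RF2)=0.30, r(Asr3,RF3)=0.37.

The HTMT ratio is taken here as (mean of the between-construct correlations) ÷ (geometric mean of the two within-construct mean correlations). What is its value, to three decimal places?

Between-construct mean = 3.52/9 = 0.3911.
Mean within-Asr = 1.79/3 = 0.5967; mean within-RF = 1.66/3 = 0.5533.
Geometric mean = √(0.5967 × 0.5533) = 0.5746.
HTMT = 0.3911 / 0.5746 = 0.681.

0.681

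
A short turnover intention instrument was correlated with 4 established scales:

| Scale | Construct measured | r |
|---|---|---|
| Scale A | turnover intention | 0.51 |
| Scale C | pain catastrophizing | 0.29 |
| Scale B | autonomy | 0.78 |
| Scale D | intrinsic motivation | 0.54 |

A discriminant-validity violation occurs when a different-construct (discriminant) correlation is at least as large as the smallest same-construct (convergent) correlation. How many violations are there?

2

Convergent (same construct = turnover intention): Scale A.
Smallest convergent = 0.51. Discriminant values: 0.29, 0.78, 0.54; count ≥ 0.51 → 2.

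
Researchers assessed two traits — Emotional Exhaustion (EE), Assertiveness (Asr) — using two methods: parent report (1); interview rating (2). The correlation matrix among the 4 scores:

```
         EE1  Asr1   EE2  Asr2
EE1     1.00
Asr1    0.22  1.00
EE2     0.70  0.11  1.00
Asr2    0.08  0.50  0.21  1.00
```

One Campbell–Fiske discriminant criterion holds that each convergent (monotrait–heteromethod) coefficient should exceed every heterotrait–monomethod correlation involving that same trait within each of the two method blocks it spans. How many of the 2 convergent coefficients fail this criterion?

0

Checking each validity diagonal entry against its comparison values:
EE (methods 1·2): 0.70 vs {0.22, 0.21} → pass.
Asr (methods 1·2): 0.50 vs {0.22, 0.21} → pass.
0 of 2 fail.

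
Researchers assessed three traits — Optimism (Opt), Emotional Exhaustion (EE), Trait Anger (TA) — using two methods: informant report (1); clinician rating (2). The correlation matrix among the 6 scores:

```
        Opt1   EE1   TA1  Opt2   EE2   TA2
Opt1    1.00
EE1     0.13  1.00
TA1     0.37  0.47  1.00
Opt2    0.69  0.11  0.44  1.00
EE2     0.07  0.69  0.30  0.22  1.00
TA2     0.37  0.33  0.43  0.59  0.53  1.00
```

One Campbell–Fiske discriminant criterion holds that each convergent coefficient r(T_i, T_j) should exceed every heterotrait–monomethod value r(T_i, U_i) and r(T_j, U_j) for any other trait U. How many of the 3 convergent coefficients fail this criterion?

1

Convergent coefficients and their comparison sets:
Opt (methods 1·2): 0.69 vs {0.13, 0.22, 0.37, 0.59} → pass.
EE (methods 1·2): 0.69 vs {0.13, 0.22, 0.47, 0.53} → pass.
TA (methods 1·2): 0.43 vs {0.37, 0.59, 0.47, 0.53} → fail.
1 of 3 fail.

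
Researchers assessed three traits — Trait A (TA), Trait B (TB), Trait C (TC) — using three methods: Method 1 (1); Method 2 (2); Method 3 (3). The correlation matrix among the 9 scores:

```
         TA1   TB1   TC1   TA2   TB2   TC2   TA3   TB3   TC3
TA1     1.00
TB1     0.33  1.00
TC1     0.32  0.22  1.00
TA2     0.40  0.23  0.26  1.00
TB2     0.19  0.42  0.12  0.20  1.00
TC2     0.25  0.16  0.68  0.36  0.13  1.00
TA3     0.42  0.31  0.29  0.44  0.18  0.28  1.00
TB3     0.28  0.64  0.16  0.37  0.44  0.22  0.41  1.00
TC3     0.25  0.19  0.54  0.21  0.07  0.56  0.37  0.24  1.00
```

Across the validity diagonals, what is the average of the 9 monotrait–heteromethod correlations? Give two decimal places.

Convergent values: 0.40, 0.42, 0.44, 0.42, 0.64, 0.44, 0.68, 0.54, 0.56; mean = 4.54/9 = 0.50.

0.50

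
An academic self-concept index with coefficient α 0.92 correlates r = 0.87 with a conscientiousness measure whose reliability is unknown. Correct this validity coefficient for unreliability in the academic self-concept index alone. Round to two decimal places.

0.91

Single correction: r_c = r_obs / √r_xx = 0.87 / √0.92 = 0.87 / 0.9592 ≈ 0.91.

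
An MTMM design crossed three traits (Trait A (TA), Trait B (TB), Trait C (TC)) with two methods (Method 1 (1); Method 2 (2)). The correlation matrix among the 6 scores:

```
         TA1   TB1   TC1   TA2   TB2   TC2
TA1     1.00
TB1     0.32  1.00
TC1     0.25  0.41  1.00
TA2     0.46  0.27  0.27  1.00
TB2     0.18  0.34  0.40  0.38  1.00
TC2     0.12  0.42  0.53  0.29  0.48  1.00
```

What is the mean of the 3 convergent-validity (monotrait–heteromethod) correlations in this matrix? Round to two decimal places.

0.44

Convergent values: 0.46, 0.34, 0.53; mean = 1.33/3 = 0.44.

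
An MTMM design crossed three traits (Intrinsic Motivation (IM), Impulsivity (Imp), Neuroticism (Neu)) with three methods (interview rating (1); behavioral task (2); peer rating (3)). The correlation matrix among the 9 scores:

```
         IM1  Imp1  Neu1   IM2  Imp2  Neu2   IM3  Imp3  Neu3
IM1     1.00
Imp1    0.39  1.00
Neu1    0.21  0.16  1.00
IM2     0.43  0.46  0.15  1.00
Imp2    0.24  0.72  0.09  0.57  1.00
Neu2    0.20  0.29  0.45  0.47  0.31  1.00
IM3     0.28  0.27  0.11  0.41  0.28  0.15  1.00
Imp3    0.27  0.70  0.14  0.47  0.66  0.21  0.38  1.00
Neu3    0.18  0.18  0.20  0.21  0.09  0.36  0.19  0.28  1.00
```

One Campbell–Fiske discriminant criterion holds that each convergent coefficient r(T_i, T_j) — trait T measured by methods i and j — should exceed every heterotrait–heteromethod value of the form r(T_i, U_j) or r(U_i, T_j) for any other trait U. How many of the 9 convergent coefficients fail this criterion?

2

Convergent coefficients and their comparison sets:
IM (methods 1·2): 0.43 vs {0.24, 0.46, 0.20, 0.15} → fail.
IM (methods 1·3): 0.28 vs {0.27, 0.27, 0.18, 0.11} → pass.
IM (methods 2·3): 0.41 vs {0.47, 0.28, 0.21, 0.15} → fail.
Imp (methods 1·2): 0.72 vs {0.46, 0.24, 0.29, 0.09} → pass.
Imp (methods 1·3): 0.70 vs {0.27, 0.27, 0.18, 0.14} → pass.
Imp (methods 2·3): 0.66 vs {0.28, 0.47, 0.09, 0.21} → pass.
Neu (methods 1·2): 0.45 vs {0.15, 0.20, 0.09, 0.29} → pass.
Neu (methods 1·3): 0.20 vs {0.11, 0.18, 0.14, 0.18} → pass.
Neu (methods 2·3): 0.36 vs {0.15, 0.21, 0.21, 0.09} → pass.
2 of 9 fail.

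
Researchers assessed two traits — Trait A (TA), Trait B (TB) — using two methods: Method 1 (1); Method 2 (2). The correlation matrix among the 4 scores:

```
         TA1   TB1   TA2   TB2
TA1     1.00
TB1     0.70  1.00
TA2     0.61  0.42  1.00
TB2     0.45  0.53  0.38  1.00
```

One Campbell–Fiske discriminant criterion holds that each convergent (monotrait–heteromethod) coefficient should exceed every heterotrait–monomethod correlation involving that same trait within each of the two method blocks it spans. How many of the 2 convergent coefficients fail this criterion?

Convergent coefficients and their comparison sets:
TA (methods 1·2): 0.61 vs {0.70, 0.38} → fail.
TB (methods 1·2): 0.53 vs {0.70, 0.38} → fail.
2 of 2 fail.

2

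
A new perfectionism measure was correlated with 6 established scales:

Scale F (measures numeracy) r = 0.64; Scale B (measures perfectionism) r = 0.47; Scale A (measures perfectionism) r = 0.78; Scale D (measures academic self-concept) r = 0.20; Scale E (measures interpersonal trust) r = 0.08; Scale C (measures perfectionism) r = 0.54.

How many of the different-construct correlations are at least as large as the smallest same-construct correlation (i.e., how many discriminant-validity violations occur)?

1

Convergent (same construct = perfectionism): Scale B, Scale A, Scale C.
Smallest convergent = 0.47. Discriminant values: 0.64, 0.20, 0.08; count ≥ 0.47 → 1.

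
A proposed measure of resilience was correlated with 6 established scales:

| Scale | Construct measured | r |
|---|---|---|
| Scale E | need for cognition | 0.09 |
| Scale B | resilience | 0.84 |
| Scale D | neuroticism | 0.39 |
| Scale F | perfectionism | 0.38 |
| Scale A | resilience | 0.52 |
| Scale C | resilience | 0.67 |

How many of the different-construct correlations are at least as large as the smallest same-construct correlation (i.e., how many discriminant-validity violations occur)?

Convergent (same construct = resilience): Scale B, Scale A, Scale C.
Smallest convergent = 0.52. Discriminant values: 0.09, 0.39, 0.38; count ≥ 0.52 → 0.

0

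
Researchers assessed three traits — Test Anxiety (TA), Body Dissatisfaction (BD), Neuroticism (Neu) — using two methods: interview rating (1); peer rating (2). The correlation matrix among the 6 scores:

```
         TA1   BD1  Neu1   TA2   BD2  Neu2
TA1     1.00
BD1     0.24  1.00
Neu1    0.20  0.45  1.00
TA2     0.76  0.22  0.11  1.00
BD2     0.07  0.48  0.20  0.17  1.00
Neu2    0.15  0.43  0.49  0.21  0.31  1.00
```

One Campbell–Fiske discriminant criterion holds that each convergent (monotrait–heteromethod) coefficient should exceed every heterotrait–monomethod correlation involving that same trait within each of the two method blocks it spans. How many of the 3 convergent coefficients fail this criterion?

0

Checking each validity diagonal entry against its comparison values:
TA (methods 1·2): 0.76 vs {0.24, 0.17, 0.20, 0.21} → pass.
BD (methods 1·2): 0.48 vs {0.24, 0.17, 0.45, 0.31} → pass.
Neu (methods 1·2): 0.49 vs {0.20, 0.21, 0.45, 0.31} → pass.
0 of 3 fail.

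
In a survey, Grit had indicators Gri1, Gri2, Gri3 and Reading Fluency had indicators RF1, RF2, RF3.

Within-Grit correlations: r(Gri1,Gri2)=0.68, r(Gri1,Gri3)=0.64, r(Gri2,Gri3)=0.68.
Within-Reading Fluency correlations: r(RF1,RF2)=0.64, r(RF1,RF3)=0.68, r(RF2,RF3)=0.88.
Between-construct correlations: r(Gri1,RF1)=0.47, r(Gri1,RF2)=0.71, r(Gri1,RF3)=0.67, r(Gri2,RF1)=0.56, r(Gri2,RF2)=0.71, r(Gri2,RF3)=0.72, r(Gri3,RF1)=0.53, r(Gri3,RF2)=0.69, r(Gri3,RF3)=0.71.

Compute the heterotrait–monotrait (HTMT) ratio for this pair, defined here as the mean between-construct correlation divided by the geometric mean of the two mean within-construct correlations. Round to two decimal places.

0.92

Mean heterotrait r = 5.77/9 = 0.6411.
Mean within-Gri = 2.00/3 = 0.6667; mean within-RF = 2.20/3 = 0.7333.
Geometric mean = √(0.6667 × 0.7333) = 0.6992.
HTMT = 0.6411 / 0.6992 = 0.92.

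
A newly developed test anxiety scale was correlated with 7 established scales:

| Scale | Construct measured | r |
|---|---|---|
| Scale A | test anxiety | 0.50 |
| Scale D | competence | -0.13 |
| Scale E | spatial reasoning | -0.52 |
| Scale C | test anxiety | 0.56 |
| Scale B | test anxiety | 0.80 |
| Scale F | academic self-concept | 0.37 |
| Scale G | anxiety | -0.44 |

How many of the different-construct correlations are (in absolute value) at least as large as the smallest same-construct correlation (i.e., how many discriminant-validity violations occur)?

1

Convergent (same construct = test anxiety): Scale A, Scale C, Scale B.
Smallest convergent = 0.50. Discriminant |r|: 0.13, 0.52, 0.37, 0.44; count ≥ 0.50 → 1.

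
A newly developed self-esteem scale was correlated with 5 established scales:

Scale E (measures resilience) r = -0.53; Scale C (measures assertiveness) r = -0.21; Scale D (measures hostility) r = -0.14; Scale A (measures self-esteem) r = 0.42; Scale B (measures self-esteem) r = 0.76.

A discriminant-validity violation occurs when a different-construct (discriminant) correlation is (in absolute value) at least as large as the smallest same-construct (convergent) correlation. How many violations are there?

1

Convergent (same construct = self-esteem): Scale A, Scale B.
Smallest convergent = 0.42. Discriminant |r|: 0.53, 0.21, 0.14; count ≥ 0.42 → 1.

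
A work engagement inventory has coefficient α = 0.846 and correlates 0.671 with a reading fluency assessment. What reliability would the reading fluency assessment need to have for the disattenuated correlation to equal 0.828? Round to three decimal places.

r_true = r_obs / √(r_xx · r_yy) ⇒ 0.828 = 0.671 / √(0.846 · r_yy).
√(0.846 · r_yy) = 0.671 / 0.828 = 0.8104; 0.846 · r_yy = 0.6567; r_yy = 0.6567 / 0.846 ≈ 0.776.

0.776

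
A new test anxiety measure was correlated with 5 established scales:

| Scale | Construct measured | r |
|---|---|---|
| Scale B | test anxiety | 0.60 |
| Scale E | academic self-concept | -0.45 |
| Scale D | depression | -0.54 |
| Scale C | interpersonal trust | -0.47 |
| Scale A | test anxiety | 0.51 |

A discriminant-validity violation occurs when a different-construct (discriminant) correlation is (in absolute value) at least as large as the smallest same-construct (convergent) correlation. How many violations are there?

1

Convergent (same construct = test anxiety): Scale B, Scale A.
Smallest convergent = 0.51. Discriminant |r|: 0.45, 0.54, 0.47; count ≥ 0.51 → 1.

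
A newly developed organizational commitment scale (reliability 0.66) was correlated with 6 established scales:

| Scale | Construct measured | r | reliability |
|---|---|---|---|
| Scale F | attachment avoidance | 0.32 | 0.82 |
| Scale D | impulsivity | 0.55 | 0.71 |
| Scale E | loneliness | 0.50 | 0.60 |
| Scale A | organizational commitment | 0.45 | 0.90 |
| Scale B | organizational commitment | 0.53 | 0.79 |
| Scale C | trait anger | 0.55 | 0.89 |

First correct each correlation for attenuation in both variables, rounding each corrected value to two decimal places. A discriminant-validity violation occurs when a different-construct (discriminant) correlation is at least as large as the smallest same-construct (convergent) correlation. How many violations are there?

Disattenuated r (r / √(r_scale · r_new)):
  Scale F (disc): 0.32 / √(0.82·0.66) = 0.43
  Scale D (disc): 0.55 / √(0.71·0.66) = 0.80
  Scale E (disc): 0.50 / √(0.60·0.66) = 0.79
  Scale A (conv): 0.45 / √(0.90·0.66) = 0.58
  Scale B (conv): 0.53 / √(0.79·0.66) = 0.73
  Scale C (disc): 0.55 / √(0.89·0.66) = 0.72
Smallest convergent = 0.58. Discriminant values: 0.43, 0.80, 0.79, 0.72; count ≥ 0.58 → 3.

3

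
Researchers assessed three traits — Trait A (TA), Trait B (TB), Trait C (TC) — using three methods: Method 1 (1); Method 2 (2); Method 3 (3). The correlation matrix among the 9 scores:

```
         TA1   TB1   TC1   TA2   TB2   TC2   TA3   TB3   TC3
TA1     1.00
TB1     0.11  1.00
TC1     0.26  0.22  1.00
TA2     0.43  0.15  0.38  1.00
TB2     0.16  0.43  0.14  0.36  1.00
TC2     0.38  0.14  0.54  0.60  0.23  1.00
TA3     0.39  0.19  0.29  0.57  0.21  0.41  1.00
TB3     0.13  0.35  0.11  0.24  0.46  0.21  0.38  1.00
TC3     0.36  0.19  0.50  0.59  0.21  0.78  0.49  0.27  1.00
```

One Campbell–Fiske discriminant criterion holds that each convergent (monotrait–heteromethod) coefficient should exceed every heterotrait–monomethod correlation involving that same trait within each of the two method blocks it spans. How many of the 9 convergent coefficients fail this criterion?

5

Each convergent coefficient versus the relevant comparison correlations:
TA (methods 1·2): 0.43 vs {0.11, 0.36, 0.26, 0.60} → fail.
TA (methods 1·3): 0.39 vs {0.11, 0.38, 0.26, 0.49} → fail.
TA (methods 2·3): 0.57 vs {0.36, 0.38, 0.60, 0.49} → fail.
TB (methods 1·2): 0.43 vs {0.11, 0.36, 0.22, 0.23} → pass.
TB (methods 1·3): 0.35 vs {0.11, 0.38, 0.22, 0.27} → fail.
TB (methods 2·3): 0.46 vs {0.36, 0.38, 0.23, 0.27} → pass.
TC (methods 1·2): 0.54 vs {0.26, 0.60, 0.22, 0.23} → fail.
TC (methods 1·3): 0.50 vs {0.26, 0.49, 0.22, 0.27} → pass.
TC (methods 2·3): 0.78 vs {0.60, 0.49, 0.23, 0.27} → pass.
5 of 9 fail.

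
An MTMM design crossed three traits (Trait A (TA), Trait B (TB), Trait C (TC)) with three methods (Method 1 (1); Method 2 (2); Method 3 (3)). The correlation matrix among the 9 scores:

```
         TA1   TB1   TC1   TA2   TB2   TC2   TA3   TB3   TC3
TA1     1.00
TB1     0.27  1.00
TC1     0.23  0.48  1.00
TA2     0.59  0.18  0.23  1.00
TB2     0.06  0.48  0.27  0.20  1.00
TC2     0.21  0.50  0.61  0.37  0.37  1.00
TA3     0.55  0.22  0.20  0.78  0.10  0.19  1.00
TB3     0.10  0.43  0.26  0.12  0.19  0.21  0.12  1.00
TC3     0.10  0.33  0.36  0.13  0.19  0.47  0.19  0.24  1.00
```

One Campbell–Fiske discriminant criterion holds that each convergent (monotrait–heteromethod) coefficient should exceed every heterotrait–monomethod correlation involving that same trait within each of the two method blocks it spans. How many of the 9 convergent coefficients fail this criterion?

4

Each convergent coefficient versus the relevant comparison correlations:
TA (methods 1·2): 0.59 vs {0.27, 0.20, 0.23, 0.37} → pass.
TA (methods 1·3): 0.55 vs {0.27, 0.12, 0.23, 0.19} → pass.
TA (methods 2·3): 0.78 vs {0.20, 0.12, 0.37, 0.19} → pass.
TB (methods 1·2): 0.48 vs {0.27, 0.20, 0.48, 0.37} → fail.
TB (methods 1·3): 0.43 vs {0.27, 0.12, 0.48, 0.24} → fail.
TB (methods 2·3): 0.19 vs {0.20, 0.12, 0.37, 0.24} → fail.
TC (methods 1·2): 0.61 vs {0.23, 0.37, 0.48, 0.37} → pass.
TC (methods 1·3): 0.36 vs {0.23, 0.19, 0.48, 0.24} → fail.
TC (methods 2·3): 0.47 vs {0.37, 0.19, 0.37, 0.24} → pass.
4 of 9 fail.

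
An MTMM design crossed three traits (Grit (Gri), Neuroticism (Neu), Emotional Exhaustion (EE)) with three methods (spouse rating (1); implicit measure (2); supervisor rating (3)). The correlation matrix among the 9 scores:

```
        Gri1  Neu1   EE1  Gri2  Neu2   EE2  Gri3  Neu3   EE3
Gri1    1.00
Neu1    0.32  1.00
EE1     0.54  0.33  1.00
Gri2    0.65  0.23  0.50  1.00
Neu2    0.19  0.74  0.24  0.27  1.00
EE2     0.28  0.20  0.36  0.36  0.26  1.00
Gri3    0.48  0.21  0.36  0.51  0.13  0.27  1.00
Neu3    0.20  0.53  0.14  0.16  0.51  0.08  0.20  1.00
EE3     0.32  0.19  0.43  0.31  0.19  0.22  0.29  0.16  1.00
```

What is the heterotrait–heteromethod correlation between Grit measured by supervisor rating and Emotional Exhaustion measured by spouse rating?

0.36

Different traits and methods: r(Gri3, EE1) = 0.36.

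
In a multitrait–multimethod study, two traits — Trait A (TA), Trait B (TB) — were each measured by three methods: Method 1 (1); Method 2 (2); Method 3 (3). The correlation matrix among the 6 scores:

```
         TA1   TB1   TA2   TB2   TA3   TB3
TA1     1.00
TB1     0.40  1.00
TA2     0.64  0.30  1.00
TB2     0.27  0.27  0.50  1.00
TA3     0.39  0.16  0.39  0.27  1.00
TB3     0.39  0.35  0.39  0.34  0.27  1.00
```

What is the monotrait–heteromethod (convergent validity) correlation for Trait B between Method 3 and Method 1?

Same trait (TB), different methods: r(TB3, TB1) = 0.35.

0.35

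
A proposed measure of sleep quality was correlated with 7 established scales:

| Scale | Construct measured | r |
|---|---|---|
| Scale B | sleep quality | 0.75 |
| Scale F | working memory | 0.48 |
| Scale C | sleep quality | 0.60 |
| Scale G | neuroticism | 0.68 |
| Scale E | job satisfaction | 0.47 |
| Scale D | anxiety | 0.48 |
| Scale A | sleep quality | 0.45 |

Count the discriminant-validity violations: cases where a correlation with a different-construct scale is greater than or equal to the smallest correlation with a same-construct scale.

Convergent (same construct = sleep quality): Scale B, Scale C, Scale A.
Smallest convergent = 0.45. Discriminant values: 0.48, 0.68, 0.47, 0.48; count ≥ 0.45 → 4.

4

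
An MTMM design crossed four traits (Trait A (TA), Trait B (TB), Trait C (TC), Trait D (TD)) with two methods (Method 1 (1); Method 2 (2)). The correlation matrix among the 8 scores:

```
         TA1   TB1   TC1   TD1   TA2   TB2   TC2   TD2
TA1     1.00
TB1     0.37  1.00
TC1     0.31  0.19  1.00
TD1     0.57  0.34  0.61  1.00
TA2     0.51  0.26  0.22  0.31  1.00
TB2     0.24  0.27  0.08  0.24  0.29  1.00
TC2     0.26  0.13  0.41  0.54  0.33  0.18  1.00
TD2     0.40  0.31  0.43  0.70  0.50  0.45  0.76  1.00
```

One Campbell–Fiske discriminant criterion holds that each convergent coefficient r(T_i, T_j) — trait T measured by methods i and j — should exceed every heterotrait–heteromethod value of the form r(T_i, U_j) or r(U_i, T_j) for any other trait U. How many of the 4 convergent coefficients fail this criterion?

2

Convergent coefficients and their comparison sets:
TA (methods 1·2): 0.51 vs {0.24, 0.26, 0.26, 0.22, 0.40, 0.31} → pass.
TB (methods 1·2): 0.27 vs {0.26, 0.24, 0.13, 0.08, 0.31, 0.24} → fail.
TC (methods 1·2): 0.41 vs {0.22, 0.26, 0.08, 0.13, 0.43, 0.54} → fail.
TD (methods 1·2): 0.70 vs {0.31, 0.40, 0.24, 0.31, 0.54, 0.43} → pass.
2 of 4 fail.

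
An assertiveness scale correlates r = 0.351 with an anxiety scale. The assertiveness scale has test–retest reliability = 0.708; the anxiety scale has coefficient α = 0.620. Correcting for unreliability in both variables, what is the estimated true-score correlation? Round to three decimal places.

0.530

r_true = r_obs / √(r_xx · r_yy) = 0.351 / √(0.708 × 0.620) = 0.351 / √0.438960 = 0.351 / 0.6625 ≈ 0.530.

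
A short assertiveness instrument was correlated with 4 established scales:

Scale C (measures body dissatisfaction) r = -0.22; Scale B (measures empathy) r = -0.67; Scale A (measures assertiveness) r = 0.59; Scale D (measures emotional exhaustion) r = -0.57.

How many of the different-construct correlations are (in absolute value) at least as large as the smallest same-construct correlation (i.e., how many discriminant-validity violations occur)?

Convergent (same construct = assertiveness): Scale A.
Smallest convergent = 0.59. Discriminant |r|: 0.22, 0.67, 0.57; count ≥ 0.59 → 1.

1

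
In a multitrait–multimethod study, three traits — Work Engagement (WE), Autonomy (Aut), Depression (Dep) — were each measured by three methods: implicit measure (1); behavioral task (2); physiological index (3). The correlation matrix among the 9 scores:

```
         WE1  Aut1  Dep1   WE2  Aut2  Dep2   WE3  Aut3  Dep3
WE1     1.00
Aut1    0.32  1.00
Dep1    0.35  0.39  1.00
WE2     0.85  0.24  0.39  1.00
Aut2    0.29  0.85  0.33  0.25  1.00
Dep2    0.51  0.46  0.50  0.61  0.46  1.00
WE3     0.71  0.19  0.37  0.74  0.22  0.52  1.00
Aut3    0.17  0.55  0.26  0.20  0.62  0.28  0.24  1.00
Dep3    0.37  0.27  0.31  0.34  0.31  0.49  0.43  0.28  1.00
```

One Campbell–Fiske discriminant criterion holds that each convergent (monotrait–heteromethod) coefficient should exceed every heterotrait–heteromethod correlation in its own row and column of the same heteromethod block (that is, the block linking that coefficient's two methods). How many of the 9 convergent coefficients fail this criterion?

3

Convergent coefficients and their comparison sets:
WE (methods 1·2): 0.85 vs {0.29, 0.24, 0.51, 0.39} → pass.
WE (methods 1·3): 0.71 vs {0.17, 0.19, 0.37, 0.37} → pass.
WE (methods 2·3): 0.74 vs {0.20, 0.22, 0.34, 0.52} → pass.
Aut (methods 1·2): 0.85 vs {0.24, 0.29, 0.46, 0.33} → pass.
Aut (methods 1·3): 0.55 vs {0.19, 0.17, 0.27, 0.26} → pass.
Aut (methods 2·3): 0.62 vs {0.22, 0.20, 0.31, 0.28} → pass.
Dep (methods 1·2): 0.50 vs {0.39, 0.51, 0.33, 0.46} → fail.
Dep (methods 1·3): 0.31 vs {0.37, 0.37, 0.26, 0.27} → fail.
Dep (methods 2·3): 0.49 vs {0.52, 0.34, 0.28, 0.31} → fail.
3 of 9 fail.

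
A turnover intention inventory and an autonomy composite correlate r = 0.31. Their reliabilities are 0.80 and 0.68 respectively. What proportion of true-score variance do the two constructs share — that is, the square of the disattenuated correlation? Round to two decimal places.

0.18

Disattenuated r = 0.31 / √(0.80 × 0.68) = 0.31 / 0.7376 = 0.4203.
Shared true-score variance = 0.4203² = 0.1767 ≈ 0.18.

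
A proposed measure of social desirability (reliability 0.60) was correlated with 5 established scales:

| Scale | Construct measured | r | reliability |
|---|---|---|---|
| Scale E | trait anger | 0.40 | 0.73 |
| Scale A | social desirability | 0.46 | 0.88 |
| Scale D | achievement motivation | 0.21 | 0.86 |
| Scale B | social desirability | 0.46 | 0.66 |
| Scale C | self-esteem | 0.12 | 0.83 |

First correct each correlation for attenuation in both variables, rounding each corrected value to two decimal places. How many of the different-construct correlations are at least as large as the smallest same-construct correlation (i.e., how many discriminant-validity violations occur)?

0

Disattenuated r (r / √(r_scale · r_new)):
  Scale E (disc): 0.40 / √(0.73·0.60) = 0.60
  Scale A (conv): 0.46 / √(0.88·0.60) = 0.63
  Scale D (disc): 0.21 / √(0.86·0.60) = 0.29
  Scale B (conv): 0.46 / √(0.66·0.60) = 0.73
  Scale C (disc): 0.12 / √(0.83·0.60) = 0.17
Smallest convergent = 0.63. Discriminant values: 0.60, 0.29, 0.17; count ≥ 0.63 → 0.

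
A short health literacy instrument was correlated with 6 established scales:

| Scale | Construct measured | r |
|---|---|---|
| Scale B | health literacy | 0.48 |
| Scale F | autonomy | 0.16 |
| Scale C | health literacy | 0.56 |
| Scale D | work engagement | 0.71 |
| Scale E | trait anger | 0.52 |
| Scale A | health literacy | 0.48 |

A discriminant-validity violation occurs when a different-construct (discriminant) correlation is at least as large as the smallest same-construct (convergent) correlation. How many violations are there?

Convergent (same construct = health literacy): Scale B, Scale C, Scale A.
Smallest convergent = 0.48. Discriminant values: 0.16, 0.71, 0.52; count ≥ 0.48 → 2.

2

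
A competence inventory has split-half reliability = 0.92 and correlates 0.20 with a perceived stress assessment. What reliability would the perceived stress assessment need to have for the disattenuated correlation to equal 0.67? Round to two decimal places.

r_true = r_obs / √(r_xx · r_yy) ⇒ 0.67 = 0.20 / √(0.92 · r_yy).
√(0.92 · r_yy) = 0.20 / 0.67 = 0.2985; 0.92 · r_yy = 0.0891; r_yy = 0.0891 / 0.92 ≈ 0.10.

0.10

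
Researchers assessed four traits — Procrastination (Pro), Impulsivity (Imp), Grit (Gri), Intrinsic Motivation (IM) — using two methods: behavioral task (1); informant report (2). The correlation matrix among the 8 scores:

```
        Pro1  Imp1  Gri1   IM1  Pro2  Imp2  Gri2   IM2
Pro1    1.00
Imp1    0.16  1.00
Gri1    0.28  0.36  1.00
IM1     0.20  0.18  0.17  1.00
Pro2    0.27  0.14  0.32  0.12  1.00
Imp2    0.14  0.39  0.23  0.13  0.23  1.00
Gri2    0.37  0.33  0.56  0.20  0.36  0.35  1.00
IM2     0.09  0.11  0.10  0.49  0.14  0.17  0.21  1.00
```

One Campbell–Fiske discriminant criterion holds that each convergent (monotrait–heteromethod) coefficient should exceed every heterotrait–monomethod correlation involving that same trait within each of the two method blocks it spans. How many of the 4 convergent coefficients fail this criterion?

Each convergent coefficient versus the relevant comparison correlations:
Pro (methods 1·2): 0.27 vs {0.16, 0.23, 0.28, 0.36, 0.20, 0.14} → fail.
Imp (methods 1·2): 0.39 vs {0.16, 0.23, 0.36, 0.35, 0.18, 0.17} → pass.
Gri (methods 1·2): 0.56 vs {0.28, 0.36, 0.36, 0.35, 0.17, 0.21} → pass.
IM (methods 1·2): 0.49 vs {0.20, 0.14, 0.18, 0.17, 0.17, 0.21} → pass.
1 of 4 fail.

1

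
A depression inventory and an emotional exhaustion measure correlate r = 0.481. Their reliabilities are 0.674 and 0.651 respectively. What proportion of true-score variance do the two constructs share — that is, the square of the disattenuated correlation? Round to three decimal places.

0.527

Disattenuated r = 0.481 / √(0.674 × 0.651) = 0.481 / 0.6624 = 0.7261.
Shared true-score variance = 0.7261² = 0.5272 ≈ 0.527.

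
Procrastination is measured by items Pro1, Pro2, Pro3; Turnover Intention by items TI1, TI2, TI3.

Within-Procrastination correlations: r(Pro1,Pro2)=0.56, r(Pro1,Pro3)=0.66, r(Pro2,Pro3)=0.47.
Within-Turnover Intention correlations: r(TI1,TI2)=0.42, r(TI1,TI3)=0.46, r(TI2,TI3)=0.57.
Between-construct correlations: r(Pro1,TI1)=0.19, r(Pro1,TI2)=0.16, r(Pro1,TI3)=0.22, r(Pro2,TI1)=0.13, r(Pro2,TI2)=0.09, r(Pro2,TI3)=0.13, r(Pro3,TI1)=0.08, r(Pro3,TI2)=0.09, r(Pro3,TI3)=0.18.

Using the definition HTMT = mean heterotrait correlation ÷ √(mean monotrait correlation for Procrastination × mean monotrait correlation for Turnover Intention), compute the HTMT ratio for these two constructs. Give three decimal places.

0.270

Mean between = 1.27/9 = 0.1411.
Mean within-Pro = 1.69/3 = 0.5633; mean within-TI = 1.45/3 = 0.4833.
Geometric mean = √(0.5633 × 0.4833) = 0.5218.
HTMT = 0.1411 / 0.5218 = 0.270.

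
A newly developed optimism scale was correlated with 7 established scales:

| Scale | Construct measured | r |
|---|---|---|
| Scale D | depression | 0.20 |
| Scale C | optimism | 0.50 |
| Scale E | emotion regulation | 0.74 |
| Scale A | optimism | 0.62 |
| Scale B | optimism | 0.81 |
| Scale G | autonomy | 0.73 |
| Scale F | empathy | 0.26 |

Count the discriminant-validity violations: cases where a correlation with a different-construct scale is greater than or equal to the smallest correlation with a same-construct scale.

Convergent (same construct = optimism): Scale C, Scale A, Scale B.
Smallest convergent = 0.50. Discriminant values: 0.20, 0.74, 0.73, 0.26; count ≥ 0.50 → 2.

2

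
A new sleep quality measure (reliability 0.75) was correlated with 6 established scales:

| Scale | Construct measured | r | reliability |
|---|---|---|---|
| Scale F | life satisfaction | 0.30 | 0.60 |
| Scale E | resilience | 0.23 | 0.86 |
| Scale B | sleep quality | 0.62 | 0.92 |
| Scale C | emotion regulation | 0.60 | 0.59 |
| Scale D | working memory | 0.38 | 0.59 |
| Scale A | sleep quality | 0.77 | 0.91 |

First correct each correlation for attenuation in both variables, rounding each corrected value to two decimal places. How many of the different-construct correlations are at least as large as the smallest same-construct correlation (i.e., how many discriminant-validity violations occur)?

1

Disattenuated r (r / √(r_scale · r_new)):
  Scale F (disc): 0.30 / √(0.60·0.75) = 0.45
  Scale E (disc): 0.23 / √(0.86·0.75) = 0.29
  Scale B (conv): 0.62 / √(0.92·0.75) = 0.75
  Scale C (disc): 0.60 / √(0.59·0.75) = 0.90
  Scale D (disc): 0.38 / √(0.59·0.75) = 0.57
  Scale A (conv): 0.77 / √(0.91·0.75) = 0.93
Smallest convergent = 0.75. Discriminant values: 0.45, 0.29, 0.90, 0.57; count ≥ 0.75 → 1.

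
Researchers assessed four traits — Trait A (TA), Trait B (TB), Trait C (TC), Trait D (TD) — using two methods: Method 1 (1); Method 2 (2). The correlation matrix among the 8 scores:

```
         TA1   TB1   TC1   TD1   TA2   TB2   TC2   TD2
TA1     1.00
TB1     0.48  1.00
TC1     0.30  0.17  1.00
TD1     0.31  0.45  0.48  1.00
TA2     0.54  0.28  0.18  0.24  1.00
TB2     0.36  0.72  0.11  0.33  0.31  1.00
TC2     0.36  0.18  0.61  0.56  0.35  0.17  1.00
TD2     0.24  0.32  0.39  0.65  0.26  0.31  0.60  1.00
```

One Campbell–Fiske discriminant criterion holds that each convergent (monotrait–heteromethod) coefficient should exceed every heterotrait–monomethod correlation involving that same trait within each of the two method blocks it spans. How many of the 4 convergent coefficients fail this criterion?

0

Checking each validity diagonal entry against its comparison values:
TA (methods 1·2): 0.54 vs {0.48, 0.31, 0.30, 0.35, 0.31, 0.26} → pass.
TB (methods 1·2): 0.72 vs {0.48, 0.31, 0.17, 0.17, 0.45, 0.31} → pass.
TC (methods 1·2): 0.61 vs {0.30, 0.35, 0.17, 0.17, 0.48, 0.60} → pass.
TD (methods 1·2): 0.65 vs {0.31, 0.26, 0.45, 0.31, 0.48, 0.60} → pass.
0 of 4 fail.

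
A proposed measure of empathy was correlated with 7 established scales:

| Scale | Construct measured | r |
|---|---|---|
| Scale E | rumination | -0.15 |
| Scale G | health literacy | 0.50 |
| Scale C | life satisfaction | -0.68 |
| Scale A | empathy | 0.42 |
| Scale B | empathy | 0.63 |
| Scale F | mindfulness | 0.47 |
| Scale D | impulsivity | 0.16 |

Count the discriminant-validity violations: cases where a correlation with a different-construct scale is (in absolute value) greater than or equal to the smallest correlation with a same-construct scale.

3

Convergent (same construct = empathy): Scale A, Scale B.
Smallest convergent = 0.42. Discriminant |r|: 0.15, 0.50, 0.68, 0.47, 0.16; count ≥ 0.42 → 3.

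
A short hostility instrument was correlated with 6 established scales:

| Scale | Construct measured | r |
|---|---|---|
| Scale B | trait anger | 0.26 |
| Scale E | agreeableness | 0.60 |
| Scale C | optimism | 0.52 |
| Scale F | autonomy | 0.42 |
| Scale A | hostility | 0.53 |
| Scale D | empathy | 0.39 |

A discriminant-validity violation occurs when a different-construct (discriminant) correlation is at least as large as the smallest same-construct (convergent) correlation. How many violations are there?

1

Convergent (same construct = hostility): Scale A.
Smallest convergent = 0.53. Discriminant values: 0.26, 0.60, 0.52, 0.42, 0.39; count ≥ 0.53 → 1.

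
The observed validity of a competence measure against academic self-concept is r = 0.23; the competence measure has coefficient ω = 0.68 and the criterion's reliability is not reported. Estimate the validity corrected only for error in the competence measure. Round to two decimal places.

0.28

Single correction: r_c = r_obs / √r_xx = 0.23 / √0.68 = 0.23 / 0.8246 ≈ 0.28.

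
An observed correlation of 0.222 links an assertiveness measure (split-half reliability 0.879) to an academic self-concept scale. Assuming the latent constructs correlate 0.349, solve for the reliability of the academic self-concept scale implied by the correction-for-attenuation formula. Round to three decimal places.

r_true = r_obs / √(r_xx · r_yy) ⇒ 0.349 = 0.222 / √(0.879 · r_yy).
√(0.879 · r_yy) = 0.222 / 0.349 = 0.6361; 0.879 · r_yy = 0.4046; r_yy = 0.4046 / 0.879 ≈ 0.460.

0.460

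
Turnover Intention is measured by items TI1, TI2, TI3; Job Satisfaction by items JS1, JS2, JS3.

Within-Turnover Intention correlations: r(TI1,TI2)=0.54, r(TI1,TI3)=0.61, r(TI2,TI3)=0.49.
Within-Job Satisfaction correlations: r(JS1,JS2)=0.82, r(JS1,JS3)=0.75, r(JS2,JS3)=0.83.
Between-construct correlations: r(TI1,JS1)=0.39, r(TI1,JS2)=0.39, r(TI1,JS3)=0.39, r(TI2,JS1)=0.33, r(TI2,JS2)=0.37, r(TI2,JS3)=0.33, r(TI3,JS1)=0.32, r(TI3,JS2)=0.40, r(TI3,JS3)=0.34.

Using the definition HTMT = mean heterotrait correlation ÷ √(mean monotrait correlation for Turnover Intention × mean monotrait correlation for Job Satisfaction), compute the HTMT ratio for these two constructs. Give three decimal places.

0.548

Mean heterotrait r = 3.26/9 = 0.3622.
Mean within-TI = 1.64/3 = 0.5467; mean within-JS = 2.40/3 = 0.8000.
Geometric mean = √(0.5467 × 0.8000) = 0.6613.
HTMT = 0.3622 / 0.6613 = 0.548.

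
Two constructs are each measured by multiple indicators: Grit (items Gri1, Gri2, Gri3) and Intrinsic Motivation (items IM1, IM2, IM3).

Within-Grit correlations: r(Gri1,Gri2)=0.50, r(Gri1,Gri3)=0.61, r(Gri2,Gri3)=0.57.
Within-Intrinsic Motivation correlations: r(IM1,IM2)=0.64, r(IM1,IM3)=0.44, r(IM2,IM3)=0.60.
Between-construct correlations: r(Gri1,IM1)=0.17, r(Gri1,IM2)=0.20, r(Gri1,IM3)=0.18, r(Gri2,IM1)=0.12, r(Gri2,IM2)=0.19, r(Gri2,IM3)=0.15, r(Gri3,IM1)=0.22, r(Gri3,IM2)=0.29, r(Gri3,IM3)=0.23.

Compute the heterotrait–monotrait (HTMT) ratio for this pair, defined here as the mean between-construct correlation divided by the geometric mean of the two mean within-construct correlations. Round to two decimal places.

0.35

Between-construct mean = 1.75/9 = 0.1944.
Mean within-Gri = 1.68/3 = 0.5600; mean within-IM = 1.68/3 = 0.5600.
Geometric mean = √(0.5600 × 0.5600) = 0.5600.
HTMT = 0.1944 / 0.5600 = 0.35.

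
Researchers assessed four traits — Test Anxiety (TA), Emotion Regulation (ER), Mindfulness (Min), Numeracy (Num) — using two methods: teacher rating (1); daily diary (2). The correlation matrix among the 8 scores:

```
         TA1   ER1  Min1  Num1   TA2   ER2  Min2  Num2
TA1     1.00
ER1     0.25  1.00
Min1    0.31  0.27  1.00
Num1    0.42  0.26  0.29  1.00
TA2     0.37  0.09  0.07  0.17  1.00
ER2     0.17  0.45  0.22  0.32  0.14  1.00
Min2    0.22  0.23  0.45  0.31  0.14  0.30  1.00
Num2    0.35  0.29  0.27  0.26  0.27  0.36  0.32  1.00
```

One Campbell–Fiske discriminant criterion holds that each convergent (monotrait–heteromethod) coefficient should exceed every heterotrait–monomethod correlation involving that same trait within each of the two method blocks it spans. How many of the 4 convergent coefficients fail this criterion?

2

Convergent coefficients and their comparison sets:
TA (methods 1·2): 0.37 vs {0.25, 0.14, 0.31, 0.14, 0.42, 0.27} → fail.
ER (methods 1·2): 0.45 vs {0.25, 0.14, 0.27, 0.30, 0.26, 0.36} → pass.
Min (methods 1·2): 0.45 vs {0.31, 0.14, 0.27, 0.30, 0.29, 0.32} → pass.
Num (methods 1·2): 0.26 vs {0.42, 0.27, 0.26, 0.36, 0.29, 0.32} → fail.
2 of 4 fail.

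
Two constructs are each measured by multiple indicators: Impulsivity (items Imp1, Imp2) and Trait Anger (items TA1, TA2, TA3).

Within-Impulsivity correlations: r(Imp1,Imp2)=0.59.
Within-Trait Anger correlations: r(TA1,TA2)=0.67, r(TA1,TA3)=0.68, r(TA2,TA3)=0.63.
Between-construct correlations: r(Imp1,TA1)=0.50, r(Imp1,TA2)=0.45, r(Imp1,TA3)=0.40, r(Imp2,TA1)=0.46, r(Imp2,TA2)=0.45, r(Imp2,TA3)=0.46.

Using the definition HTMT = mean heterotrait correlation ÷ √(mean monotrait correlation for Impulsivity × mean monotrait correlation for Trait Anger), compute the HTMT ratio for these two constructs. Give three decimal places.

Between-construct mean = 2.72/6 = 0.4533.
Mean within-Imp = 0.59/1 = 0.5900; mean within-TA = 1.98/3 = 0.6600.
Geometric mean = √(0.5900 × 0.6600) = 0.6240.
HTMT = 0.4533 / 0.6240 = 0.726.

0.726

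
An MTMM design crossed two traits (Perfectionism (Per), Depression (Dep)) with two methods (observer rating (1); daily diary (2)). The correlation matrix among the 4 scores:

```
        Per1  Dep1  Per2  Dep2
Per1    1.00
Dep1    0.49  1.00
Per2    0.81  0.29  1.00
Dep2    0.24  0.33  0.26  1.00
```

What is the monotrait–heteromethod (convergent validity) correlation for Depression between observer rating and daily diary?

0.33

Same trait (Dep), different methods: r(Dep1, Dep2) = 0.33.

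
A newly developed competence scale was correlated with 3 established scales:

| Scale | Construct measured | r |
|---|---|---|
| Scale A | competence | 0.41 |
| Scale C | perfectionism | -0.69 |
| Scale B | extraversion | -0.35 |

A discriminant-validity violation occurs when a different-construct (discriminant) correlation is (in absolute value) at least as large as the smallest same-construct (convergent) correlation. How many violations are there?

Convergent (same construct = competence): Scale A.
Smallest convergent = 0.41. Discriminant |r|: 0.69, 0.35; count ≥ 0.41 → 1.

1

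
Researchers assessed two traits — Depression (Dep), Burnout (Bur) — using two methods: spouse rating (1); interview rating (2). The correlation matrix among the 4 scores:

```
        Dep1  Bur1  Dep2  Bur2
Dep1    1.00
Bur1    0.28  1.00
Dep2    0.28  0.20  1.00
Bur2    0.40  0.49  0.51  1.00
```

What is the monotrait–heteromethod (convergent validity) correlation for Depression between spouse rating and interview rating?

0.28

Same trait (Dep), different methods: r(Dep1, Dep2) = 0.28.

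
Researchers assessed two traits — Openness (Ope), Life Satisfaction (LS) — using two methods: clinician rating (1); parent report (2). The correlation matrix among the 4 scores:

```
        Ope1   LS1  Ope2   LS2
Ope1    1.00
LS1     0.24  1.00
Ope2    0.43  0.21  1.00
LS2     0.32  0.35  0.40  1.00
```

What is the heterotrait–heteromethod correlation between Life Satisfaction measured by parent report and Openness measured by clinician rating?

0.32

Different traits and methods: r(LS2, Ope1) = 0.32.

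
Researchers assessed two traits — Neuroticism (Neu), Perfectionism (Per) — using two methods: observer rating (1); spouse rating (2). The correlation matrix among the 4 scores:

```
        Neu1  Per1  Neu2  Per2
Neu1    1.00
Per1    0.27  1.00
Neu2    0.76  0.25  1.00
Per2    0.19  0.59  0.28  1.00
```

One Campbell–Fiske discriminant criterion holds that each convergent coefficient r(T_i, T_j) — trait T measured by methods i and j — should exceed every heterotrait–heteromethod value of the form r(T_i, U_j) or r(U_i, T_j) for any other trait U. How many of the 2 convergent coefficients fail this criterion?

0

Checking each validity diagonal entry against its comparison values:
Neu (methods 1·2): 0.76 vs {0.19, 0.25} → pass.
Per (methods 1·2): 0.59 vs {0.25, 0.19} → pass.
0 of 2 fail.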